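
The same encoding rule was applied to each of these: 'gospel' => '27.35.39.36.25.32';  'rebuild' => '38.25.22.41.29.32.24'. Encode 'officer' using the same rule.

35.26.26.29.23.25.38

Each letter is replaced by its alphabet position (a=1..z=26) + 20.
Applying it to officer: o=15→35, f=6→26, f=6→26, i=9→29, c=3→23, e=5→25, r=18→38.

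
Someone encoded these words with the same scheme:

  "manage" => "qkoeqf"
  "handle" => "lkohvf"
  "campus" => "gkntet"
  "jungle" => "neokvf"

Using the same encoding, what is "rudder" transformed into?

It's a Vigenère-style cipher with numeric key [4,10,1]: position i shifts by key[i mod 3].
For rudder: r+4=v, u+10=e, d+1=e, d+4=h, e+10=o, r+1=s.

veehos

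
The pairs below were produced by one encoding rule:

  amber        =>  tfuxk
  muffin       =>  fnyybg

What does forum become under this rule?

yhknf

Compare letters: a→t is +19, m→f is +19, b→u is +19 — a constant shift. Each letter is shifted forward by 19 in the alphabet (a Caesar shift of +19).
For forum: f+19=y, o+19=h, r+19=k, u+19=n, m+19=f.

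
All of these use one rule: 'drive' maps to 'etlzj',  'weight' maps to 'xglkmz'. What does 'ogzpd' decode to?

In drive: d→e is +1, r→t is +2, i→l is +3, v→z is +4 — the shift increases by 1 each position. The shift increases by 1 at each position, starting from +1: 1, 2, 3, ….
Undoing it on ogzpd: o−1=n, g−2=e, z−3=w, p−4=l, d−5=y.

newly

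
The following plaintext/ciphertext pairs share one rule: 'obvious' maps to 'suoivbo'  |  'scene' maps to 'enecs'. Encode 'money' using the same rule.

The word is simply reversed.
Applying it to money: reverse → yenom.

yenom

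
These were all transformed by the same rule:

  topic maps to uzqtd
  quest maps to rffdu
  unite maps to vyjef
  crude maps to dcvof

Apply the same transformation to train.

A repeating key of period 2 is used — shifts +1, +11 over and over.
For train: t+1=u, r+11=c, a+1=b, i+11=t, n+1=o.

ucbto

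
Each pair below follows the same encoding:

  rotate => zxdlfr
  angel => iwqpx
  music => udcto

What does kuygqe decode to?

clover

In rotate: r→z is +8, o→x is +9, t→d is +10, a→l is +11 — the shift increases by 1 each position. The shift increases by 1 at each position, starting from +8: 8, 9, 10, ….
Undoing it on kuygqe: k−8=c, u−9=l, y−10=o, g−11=v, q−12=e, e−13=r.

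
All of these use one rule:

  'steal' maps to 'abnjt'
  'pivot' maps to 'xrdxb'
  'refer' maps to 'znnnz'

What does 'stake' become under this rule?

The shift depends on letter class: consonant s→a is +8, but vowel e→n is +9. Vowels shift forward by 9 and consonants shift forward by 8.
On stake: s(cons)+8=a, t(cons)+8=b, a(vowel)+9=j, k(cons)+8=s, e(vowel)+9=n.

abjsn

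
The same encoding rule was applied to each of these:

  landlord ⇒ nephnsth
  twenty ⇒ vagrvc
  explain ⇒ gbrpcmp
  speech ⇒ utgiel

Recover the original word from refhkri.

Shifts by position in landlord: pos 0: l→n (+2), pos 1: a→e (+4), pos 2: n→p (+2), pos 3: d→h (+4) — repeating every 2. It's a Vigenère-style cipher with numeric key [2,4]: position i shifts by key[i mod 2].
Reversing it on refhkri: r−2=p, e−4=a, f−2=d, h−4=d, k−2=i, r−4=n, i−2=g.

padding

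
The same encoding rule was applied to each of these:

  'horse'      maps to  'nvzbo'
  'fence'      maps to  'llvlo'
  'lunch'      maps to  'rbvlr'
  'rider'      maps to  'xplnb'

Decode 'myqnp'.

The shift increases by 1 at each position, starting from +6: 6, 7, 8, ….
Decoding myqnp: m−6=g, y−7=r, q−8=i, n−9=e, p−10=f.

grief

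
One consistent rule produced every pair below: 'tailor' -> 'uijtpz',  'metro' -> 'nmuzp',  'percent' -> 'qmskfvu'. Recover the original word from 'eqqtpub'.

Shifts by position in tailor: pos 0: t→u (+1), pos 1: a→i (+8), pos 2: i→j (+1), pos 3: l→t (+8) — repeating every 2. It's a Vigenère-style cipher with numeric key [1,8]: position i shifts by key[i mod 2].
Reversing it on eqqtpub: e−1=d, q−8=i, q−1=p, t−8=l, p−1=o, u−8=m, b−1=a.

diploma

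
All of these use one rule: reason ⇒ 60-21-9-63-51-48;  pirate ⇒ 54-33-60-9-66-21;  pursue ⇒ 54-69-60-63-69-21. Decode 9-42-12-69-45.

r(#18)→60 and e(#5)→21: differences scale by 3, so n = 3·pos + 6. With a=1..z=26, the number is 3·pos + 6.
Reversing it on 9-42-12-69-45: 9→(9−6)÷3=1=a, 42→(42−6)÷3=12=l, 12→(12−6)÷3=2=b, 69→(69−6)÷3=21=u, 45→(45−6)÷3=13=m.

album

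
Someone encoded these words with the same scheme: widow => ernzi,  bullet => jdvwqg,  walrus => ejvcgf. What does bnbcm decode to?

terra

In widow: w→e is +8, i→r is +9, d→n is +10, o→z is +11 — the shift increases by 1 each position. Letter i (0-indexed) is shifted by i+8, so successive shifts are 8, 9, 10, ….
Decoding bnbcm: b−8=t, n−9=e, b−10=r, c−11=r, m−12=a.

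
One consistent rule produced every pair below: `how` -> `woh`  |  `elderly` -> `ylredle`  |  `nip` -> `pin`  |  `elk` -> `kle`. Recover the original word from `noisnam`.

mansion

It's just the letters in reverse order.
Undoing it on noisnam: then reverse → mansion.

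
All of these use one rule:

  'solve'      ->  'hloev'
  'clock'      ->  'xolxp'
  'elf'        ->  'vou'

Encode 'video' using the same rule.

Each pair mirrors across the alphabet (s↔h, o↔l, l↔o): positions sum to 25. This is the alphabet-reversal cipher (Atbash): a becomes z, b becomes y, etc.
Applying it to video: v↔e, i↔r, d↔w, e↔v, o↔l.

erwvl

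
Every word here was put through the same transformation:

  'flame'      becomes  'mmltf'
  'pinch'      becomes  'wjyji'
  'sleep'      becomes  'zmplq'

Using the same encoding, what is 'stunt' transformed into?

A repeating key of period 3 is used — shifts +7, +1, +11 over and over.
Applying it to stunt: s+7=z, t+1=u, u+11=f, n+7=u, t+1=u.

zufuu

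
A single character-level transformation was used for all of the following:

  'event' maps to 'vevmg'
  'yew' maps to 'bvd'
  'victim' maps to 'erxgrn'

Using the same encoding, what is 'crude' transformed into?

Each pair mirrors across the alphabet (e↔v, v↔e, e↔v): positions sum to 25. Letters are reflected about the middle of the alphabet (position → 25−position): Atbash.
On crude: c↔x, r↔i, u↔f, d↔w, e↔v.

xifwv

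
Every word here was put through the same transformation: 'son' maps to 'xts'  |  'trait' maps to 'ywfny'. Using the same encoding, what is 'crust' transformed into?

Compare letters: s→x is +5, o→t is +5, n→s is +5 — a constant shift. Every letter moves 5 places later in the alphabet, wrapping around z→a.
On crust: c+5=h, r+5=w, u+5=z, s+5=x, t+5=y.

hwzxy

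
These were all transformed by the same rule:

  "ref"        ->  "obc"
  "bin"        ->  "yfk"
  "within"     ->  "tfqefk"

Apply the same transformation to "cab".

zxy

Compare letters: r→o is +23, e→b is +23, f→c is +23 — a constant shift. Every letter moves 23 places later in the alphabet, wrapping around z→a.
Applying it to cab: c+23=z, a+23=x, b+23=y.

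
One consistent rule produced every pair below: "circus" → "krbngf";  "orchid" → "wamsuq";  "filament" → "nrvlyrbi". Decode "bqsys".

thing

In circus: c→k is +8, i→r is +9, r→b is +10, c→n is +11 — the shift increases by 1 each position. The shift increases by 1 at each position, starting from +8: 8, 9, 10, ….
Undoing it on bqsys: b−8=t, q−9=h, s−10=i, y−11=n, s−12=g.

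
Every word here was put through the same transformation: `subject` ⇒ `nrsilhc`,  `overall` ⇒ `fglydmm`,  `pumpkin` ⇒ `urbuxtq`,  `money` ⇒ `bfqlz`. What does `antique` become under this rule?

dqctjrl

s(18)→n(13) and u(20)→r(17) fit y≡15x+3 (mod 26); the inverse of 15 mod 26 is 7. Each letter's alphabet position (a=0..z=25) is mapped through 15·x+3 mod 26 — an affine cipher.
On antique: a(0)→15·0+3≡3=d; n(13)→15·13+3≡16=q; t(19)→15·19+3≡2=c; i(8)→15·8+3≡19=t; q(16)→15·16+3≡9=j; u(20)→15·20+3≡17=r; e(4)→15·4+3≡11=l (all mod 26).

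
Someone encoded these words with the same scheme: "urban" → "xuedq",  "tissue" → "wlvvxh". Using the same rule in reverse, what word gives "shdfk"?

peach

Compare letters: u→x is +3, r→u is +3, b→e is +3 — a constant shift. This is a Caesar cipher with shift 3.
Undoing it on shdfk: s−3=p, h−3=e, d−3=a, f−3=c, k−3=h.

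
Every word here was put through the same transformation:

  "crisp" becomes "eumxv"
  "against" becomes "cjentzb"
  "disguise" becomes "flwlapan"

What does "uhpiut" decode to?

In crisp: c→e is +2, r→u is +3, i→m is +4, s→x is +5 — the shift increases by 1 each position. Each letter shifts forward by (position + 2), i.e. 2, 3, 4, … — the shift grows by one for each successive letter.
Reversing it on uhpiut: u−2=s, h−3=e, p−4=l, i−5=d, u−6=o, t−7=m.

seldom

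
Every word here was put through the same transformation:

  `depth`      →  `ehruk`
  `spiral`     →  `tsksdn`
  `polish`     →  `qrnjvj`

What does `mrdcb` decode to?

lobby

A repeating key of period 3 is used — shifts +1, +3, +2 over and over.
Reversing it on mrdcb: m−1=l, r−3=o, d−2=b, c−1=b, b−3=y.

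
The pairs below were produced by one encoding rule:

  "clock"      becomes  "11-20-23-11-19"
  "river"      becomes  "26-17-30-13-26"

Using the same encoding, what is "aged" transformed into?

The number is (letter's place in the alphabet, a=1) + 8.
For aged: a=1→9, g=7→15, e=5→13, d=4→12.

9-15-13-12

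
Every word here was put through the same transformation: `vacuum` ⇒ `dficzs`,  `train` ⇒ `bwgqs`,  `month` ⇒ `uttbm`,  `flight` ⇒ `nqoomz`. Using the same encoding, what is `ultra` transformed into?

Shifts by position in vacuum: pos 0: v→d (+8), pos 1: a→f (+5), pos 2: c→i (+6), pos 3: u→c (+8), pos 4: u→z (+5), pos 5: m→s (+6) — repeating every 3. A repeating key of period 3 is used — shifts +8, +5, +6 over and over.
Applying it to ultra: u+8=c, l+5=q, t+6=z, r+8=z, a+5=f.

cqzzf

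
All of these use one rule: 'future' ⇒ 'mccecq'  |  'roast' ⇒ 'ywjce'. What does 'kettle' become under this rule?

rmcdwq

In future: f→m is +7, u→c is +8, t→c is +9, u→e is +10 — the shift increases by 1 each position. Each letter shifts forward by (position + 7), i.e. 7, 8, 9, … — the shift grows by one for each successive letter.
Applying it to kettle: k+7=r, e+8=m, t+9=c, t+10=d, l+11=w, e+12=q.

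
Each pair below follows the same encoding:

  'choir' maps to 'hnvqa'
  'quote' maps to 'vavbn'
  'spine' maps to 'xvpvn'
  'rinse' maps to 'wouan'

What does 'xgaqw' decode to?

satin

In choir: c→h is +5, h→n is +6, o→v is +7, i→q is +8 — the shift increases by 1 each position. The shift increases by 1 at each position, starting from +5: 5, 6, 7, ….
Undoing it on xgaqw: x−5=s, g−6=a, a−7=t, q−8=i, w−9=n.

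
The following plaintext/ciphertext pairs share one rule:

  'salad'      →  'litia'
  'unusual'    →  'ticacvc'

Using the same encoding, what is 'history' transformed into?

gzwbaqp

The output letters match the input read backwards, each shifted +8: salad reversed is dalas. Two steps: reverse the string, then apply a Caesar shift of +8.
Applying it to history: reverse → yrotsih; then shift: y+8=g, r+8=z, o+8=w, t+8=b, s+8=a, i+8=q, h+8=p.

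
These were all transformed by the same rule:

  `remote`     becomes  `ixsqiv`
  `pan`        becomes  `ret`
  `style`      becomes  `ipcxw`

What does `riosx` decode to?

token

Two steps: reverse the string, then apply a Caesar shift of +4.
Decoding riosx: shift back: r−4=n, i−4=e, o−4=k, s−4=o, x−4=t → nekot; then reverse → token.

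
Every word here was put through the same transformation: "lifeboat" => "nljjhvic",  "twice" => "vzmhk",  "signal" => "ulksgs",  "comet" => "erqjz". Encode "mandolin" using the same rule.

In lifeboat: l→n is +2, i→l is +3, f→j is +4, e→j is +5 — the shift increases by 1 each position. The shift increases by 1 at each position, starting from +2: 2, 3, 4, ….
For mandolin: m+2=o, a+3=d, n+4=r, d+5=i, o+6=u, l+7=s, i+8=q, n+9=w.

odriusqw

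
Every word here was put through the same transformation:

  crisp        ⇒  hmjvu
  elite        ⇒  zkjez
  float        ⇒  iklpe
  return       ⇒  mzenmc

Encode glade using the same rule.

rkpqz

c(2)→h(7) and r(17)→m(12) fit y≡9x+15 (mod 26); the inverse of 9 mod 26 is 3. This is an affine cipher: with a=0,…,z=25, each position x becomes (9x+15) mod 26.
Applying it to glade: g(6)→9·6+15≡17=r; l(11)→9·11+15≡10=k; a(0)→9·0+15≡15=p; d(3)→9·3+15≡16=q; e(4)→9·4+15≡25=z (all mod 26).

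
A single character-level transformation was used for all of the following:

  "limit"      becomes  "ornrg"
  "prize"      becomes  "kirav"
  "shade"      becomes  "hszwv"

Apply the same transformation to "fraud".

Each pair mirrors across the alphabet (l↔o, i↔r, m↔n): positions sum to 25. This is the alphabet-reversal cipher (Atbash): a becomes z, b becomes y, etc.
On fraud: f↔u, r↔i, a↔z, u↔f, d↔w.

uizfw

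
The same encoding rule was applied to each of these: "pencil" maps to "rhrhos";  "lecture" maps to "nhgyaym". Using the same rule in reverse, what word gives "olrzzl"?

minute

In pencil: p→r is +2, e→h is +3, n→r is +4, c→h is +5 — the shift increases by 1 each position. The shift increases by 1 at each position, starting from +2: 2, 3, 4, ….
Undoing it on olrzzl: o−2=m, l−3=i, r−4=n, z−5=u, z−6=t, l−7=e.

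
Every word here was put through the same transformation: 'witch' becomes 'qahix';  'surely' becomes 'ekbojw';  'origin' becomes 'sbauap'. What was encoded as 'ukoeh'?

w(22)→q(16) and i(8)→a(0) fit y≡3x+2 (mod 26); the inverse of 3 mod 26 is 9. This is an affine cipher: with a=0,…,z=25, each position x becomes (3x+2) mod 26.
Reversing it on ukoeh: u(20)→9·(20−2)≡6=g; k(10)→9·(10−2)≡20=u; o(14)→9·(14−2)≡4=e; e(4)→9·(4−2)≡18=s; h(7)→9·(7−2)≡19=t (all mod 26).

guest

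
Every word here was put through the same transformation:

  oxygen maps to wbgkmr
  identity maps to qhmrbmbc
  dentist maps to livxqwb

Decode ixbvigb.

attract

Shifts by position in oxygen: pos 0: o→w (+8), pos 1: x→b (+4), pos 2: y→g (+8), pos 3: g→k (+4) — repeating every 2. The shifts repeat in a cycle of length 2: positions 0,1,… shift by +8, +4, then the pattern repeats.
Undoing it on ixbvigb: i−8=a, x−4=t, b−8=t, v−4=r, i−8=a, g−4=c, b−8=t.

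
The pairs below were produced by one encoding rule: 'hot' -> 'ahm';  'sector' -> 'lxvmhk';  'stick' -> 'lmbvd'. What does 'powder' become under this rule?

ihpwxk

Compare letters: h→a is +19, o→h is +19, t→m is +19 — a constant shift. Every letter moves 19 places later in the alphabet, wrapping around z→a.
On powder: p+19=i, o+19=h, w+19=p, d+19=w, e+19=x, r+19=k.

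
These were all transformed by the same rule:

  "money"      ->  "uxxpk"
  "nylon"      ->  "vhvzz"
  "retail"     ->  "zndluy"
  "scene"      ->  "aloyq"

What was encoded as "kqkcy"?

charm

In money: m→u is +8, o→x is +9, n→x is +10, e→p is +11 — the shift increases by 1 each position. Each letter shifts forward by (position + 8), i.e. 8, 9, 10, … — the shift grows by one for each successive letter.
Undoing it on kqkcy: k−8=c, q−9=h, k−10=a, c−11=r, y−12=m.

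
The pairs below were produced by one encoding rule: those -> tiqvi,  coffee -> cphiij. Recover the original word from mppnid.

In those: t→t is +0, h→i is +1, o→q is +2, s→v is +3 — the shift increases by 1 each position. Letter i (0-indexed) is shifted by i+0, so successive shifts are 0, 1, 2, ….
Reversing it on mppnid: m−0=m, p−1=o, p−2=n, n−3=k, i−4=e, d−5=y.

monkey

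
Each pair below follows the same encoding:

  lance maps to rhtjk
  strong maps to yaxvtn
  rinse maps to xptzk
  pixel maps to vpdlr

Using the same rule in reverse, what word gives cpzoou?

within

Shifts by position in lance: pos 0: l→r (+6), pos 1: a→h (+7), pos 2: n→t (+6), pos 3: c→j (+7) — repeating every 2. A repeating key of period 2 is used — shifts +6, +7 over and over.
Decoding cpzoou: c−6=w, p−7=i, z−6=t, o−7=h, o−6=i, u−7=n.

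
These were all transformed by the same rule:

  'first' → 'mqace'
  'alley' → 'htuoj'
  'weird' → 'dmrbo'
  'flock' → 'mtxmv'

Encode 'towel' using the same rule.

In first: f→m is +7, i→q is +8, r→a is +9, s→c is +10 — the shift increases by 1 each position. The shift increases by 1 at each position, starting from +7: 7, 8, 9, ….
For towel: t+7=a, o+8=w, w+9=f, e+10=o, l+11=w.

awfow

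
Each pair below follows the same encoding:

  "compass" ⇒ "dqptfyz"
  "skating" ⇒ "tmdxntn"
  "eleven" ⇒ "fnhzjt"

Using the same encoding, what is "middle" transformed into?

nkghqk

In compass: c→d is +1, o→q is +2, m→p is +3, p→t is +4 — the shift increases by 1 each position. Each letter shifts forward by (position + 1), i.e. 1, 2, 3, … — the shift grows by one for each successive letter.
Applying it to middle: m+1=n, i+2=k, d+3=g, d+4=h, l+5=q, e+6=k.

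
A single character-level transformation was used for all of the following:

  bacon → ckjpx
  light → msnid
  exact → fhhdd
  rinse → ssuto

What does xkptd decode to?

waist

Shifts by position in bacon: pos 0: b→c (+1), pos 1: a→k (+10), pos 2: c→j (+7), pos 3: o→p (+1), pos 4: n→x (+10) — repeating every 3. It's a Vigenère-style cipher with numeric key [1,10,7]: position i shifts by key[i mod 3].
Decoding xkptd: x−1=w, k−10=a, p−7=i, t−1=s, d−10=t.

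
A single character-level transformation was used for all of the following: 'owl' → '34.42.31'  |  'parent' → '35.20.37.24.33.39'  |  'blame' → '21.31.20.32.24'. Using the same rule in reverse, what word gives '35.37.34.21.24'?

probe

o is letter #15 and maps to 34: an offset of 19. Letters become their 1-based position plus 19 (so a→20, b→21, …).
Undoing it on 35.37.34.21.24: 35→(35−19)÷1=16=p, 37→(37−19)÷1=18=r, 34→(34−19)÷1=15=o, 21→(21−19)÷1=2=b, 24→(24−19)÷1=5=e.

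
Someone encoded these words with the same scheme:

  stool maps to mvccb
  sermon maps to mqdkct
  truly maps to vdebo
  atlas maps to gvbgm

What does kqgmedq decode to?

Each letter's alphabet position (a=0..z=25) is mapped through 9·x+6 mod 26 — an affine cipher.
Reversing it on kqgmedq: k(10)→3·(10−6)≡12=m; q(16)→3·(16−6)≡4=e; g(6)→3·(6−6)≡0=a; m(12)→3·(12−6)≡18=s; e(4)→3·(4−6)≡20=u; d(3)→3·(3−6)≡17=r; q(16)→3·(16−6)≡4=e (all mod 26).

measure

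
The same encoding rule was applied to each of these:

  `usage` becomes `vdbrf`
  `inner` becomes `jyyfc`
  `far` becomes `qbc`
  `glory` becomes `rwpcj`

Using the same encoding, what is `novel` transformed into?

The rule splits by letter class: vowels +1, consonants +11.
On novel: n(cons)+11=y, o(vowel)+1=p, v(cons)+11=g, e(vowel)+1=f, l(cons)+11=w.

ypgfw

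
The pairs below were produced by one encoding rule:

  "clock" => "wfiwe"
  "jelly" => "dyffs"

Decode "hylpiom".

Compare letters: c→w is +20, l→f is +20, o→i is +20 — a constant shift. Every letter moves 20 places later in the alphabet, wrapping around z→a.
Undoing it on hylpiom: h−20=n, y−20=e, l−20=r, p−20=v, i−20=o, o−20=u, m−20=s.

nervous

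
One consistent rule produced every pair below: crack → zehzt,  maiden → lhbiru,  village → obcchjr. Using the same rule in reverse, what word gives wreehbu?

c(2)→z(25) and r(17)→e(4) fit y≡9x+7 (mod 26); the inverse of 9 mod 26 is 3. This is an affine cipher: with a=0,…,z=25, each position x becomes (9x+7) mod 26.
Reversing it on wreehbu: w(22)→3·(22−7)≡19=t; r(17)→3·(17−7)≡4=e; e(4)→3·(4−7)≡17=r; e(4)→3·(4−7)≡17=r; h(7)→3·(7−7)≡0=a; b(1)→3·(1−7)≡8=i; u(20)→3·(20−7)≡13=n (all mod 26).

terrain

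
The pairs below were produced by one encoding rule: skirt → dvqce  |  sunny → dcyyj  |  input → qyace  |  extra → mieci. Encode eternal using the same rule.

The shift depends on letter class: consonant s→d is +11, but vowel i→q is +8. The rule splits by letter class: vowels +8, consonants +11.
Applying it to eternal: e(vowel)+8=m, t(cons)+11=e, e(vowel)+8=m, r(cons)+11=c, n(cons)+11=y, a(vowel)+8=i, l(cons)+11=w.

memcyiw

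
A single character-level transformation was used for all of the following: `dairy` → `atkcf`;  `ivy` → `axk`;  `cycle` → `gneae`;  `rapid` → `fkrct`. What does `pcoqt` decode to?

The output letters match the input read backwards, each shifted +2: dairy reversed is yriad. Read the word backwards and shift each letter +2.
Reversing it on pcoqt: shift back: p−2=n, c−2=a, o−2=m, q−2=o, t−2=r → namor; then reverse → roman.

roman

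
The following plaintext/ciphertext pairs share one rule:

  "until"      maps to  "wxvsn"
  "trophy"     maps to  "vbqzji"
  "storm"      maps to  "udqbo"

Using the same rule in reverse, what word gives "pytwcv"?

normal

Shifts by position in until: pos 0: u→w (+2), pos 1: n→x (+10), pos 2: t→v (+2), pos 3: i→s (+10) — repeating every 2. It's a Vigenère-style cipher with numeric key [2,10]: position i shifts by key[i mod 2].
Undoing it on pytwcv: p−2=n, y−10=o, t−2=r, w−10=m, c−2=a, v−10=l.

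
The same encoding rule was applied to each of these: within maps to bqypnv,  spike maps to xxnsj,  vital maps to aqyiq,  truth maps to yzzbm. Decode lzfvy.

grant

The shifts repeat in a cycle of length 2: positions 0,1,… shift by +5, +8, then the pattern repeats.
Undoing it on lzfvy: l−5=g, z−8=r, f−5=a, v−8=n, y−5=t.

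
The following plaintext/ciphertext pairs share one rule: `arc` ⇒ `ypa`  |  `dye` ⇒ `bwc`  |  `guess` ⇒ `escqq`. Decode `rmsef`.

tough

This is a Caesar cipher with shift 24.
Undoing it on rmsef: r−24=t, m−24=o, s−24=u, e−24=g, f−24=h.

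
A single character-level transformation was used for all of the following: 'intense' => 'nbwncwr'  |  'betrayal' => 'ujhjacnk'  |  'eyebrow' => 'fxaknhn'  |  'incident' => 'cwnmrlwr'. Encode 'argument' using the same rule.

cwnvdpaj

The output letters match the input read backwards, each shifted +9: intense reversed is esnetni. The word is reversed, then every letter is shifted forward by 9.
For argument: reverse → tnemugra; then shift: t+9=c, n+9=w, e+9=n, m+9=v, u+9=d, g+9=p, r+9=a, a+9=j.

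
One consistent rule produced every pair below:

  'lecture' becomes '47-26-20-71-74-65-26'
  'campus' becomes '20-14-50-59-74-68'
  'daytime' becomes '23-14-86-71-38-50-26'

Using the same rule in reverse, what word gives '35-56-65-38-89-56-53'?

horizon

l(#12)→47 and e(#5)→26: differences scale by 3, so n = 3·pos + 11. With a=1..z=26, the number is 3·pos + 11.
Decoding 35-56-65-38-89-56-53: 35→(35−11)÷3=8=h, 56→(56−11)÷3=15=o, 65→(65−11)÷3=18=r, 38→(38−11)÷3=9=i, 89→(89−11)÷3=26=z, 56→(56−11)÷3=15=o, 53→(53−11)÷3=14=n.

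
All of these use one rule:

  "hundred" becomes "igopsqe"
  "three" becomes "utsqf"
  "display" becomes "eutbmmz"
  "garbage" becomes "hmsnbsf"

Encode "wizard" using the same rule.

A repeating key of period 2 is used — shifts +1, +12 over and over.
For wizard: w+1=x, i+12=u, z+1=a, a+12=m, r+1=s, d+12=p.

xuamsp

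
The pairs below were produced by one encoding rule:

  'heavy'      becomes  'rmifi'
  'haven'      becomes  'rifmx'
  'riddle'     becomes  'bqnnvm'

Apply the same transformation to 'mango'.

wixqw

The shift depends on letter class: consonant h→r is +10, but vowel e→m is +8. Vowels shift forward by 8 and consonants shift forward by 10.
On mango: m(cons)+10=w, a(vowel)+8=i, n(cons)+10=x, g(cons)+10=q, o(vowel)+8=w.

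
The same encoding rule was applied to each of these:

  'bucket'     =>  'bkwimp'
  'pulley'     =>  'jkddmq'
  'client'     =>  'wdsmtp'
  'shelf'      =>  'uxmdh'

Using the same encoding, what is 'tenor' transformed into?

This is an affine cipher: with a=0,…,z=25, each position x becomes (21x+6) mod 26.
For tenor: t(19)→21·19+6≡15=p; e(4)→21·4+6≡12=m; n(13)→21·13+6≡19=t; o(14)→21·14+6≡14=o; r(17)→21·17+6≡25=z (all mod 26).

pmtoz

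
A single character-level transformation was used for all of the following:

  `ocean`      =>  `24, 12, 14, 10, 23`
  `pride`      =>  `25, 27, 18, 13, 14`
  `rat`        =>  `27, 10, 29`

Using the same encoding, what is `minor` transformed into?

o is letter #15 and maps to 24: an offset of 9. The number is (letter's place in the alphabet, a=1) + 9.
On minor: m=13→22, i=9→18, n=14→23, o=15→24, r=18→27.

22, 18, 23, 24, 27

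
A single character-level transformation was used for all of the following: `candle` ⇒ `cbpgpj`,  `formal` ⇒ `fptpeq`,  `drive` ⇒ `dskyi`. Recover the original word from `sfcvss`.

season

In candle: c→c is +0, a→b is +1, n→p is +2, d→g is +3 — the shift increases by 1 each position. Each letter shifts forward by its position index (0, 1, 2, …) — the shift grows by one for each successive letter.
Undoing it on sfcvss: s−0=s, f−1=e, c−2=a, v−3=s, s−4=o, s−5=n.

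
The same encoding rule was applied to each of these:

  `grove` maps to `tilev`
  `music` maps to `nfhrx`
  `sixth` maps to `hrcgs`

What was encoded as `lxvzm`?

ocean

Each letter is replaced by its mirror in the alphabet: a↔z, b↔y, c↔x, and so on (the Atbash cipher).
Reversing it on lxvzm: l↔o, x↔c, v↔e, z↔a, m↔n.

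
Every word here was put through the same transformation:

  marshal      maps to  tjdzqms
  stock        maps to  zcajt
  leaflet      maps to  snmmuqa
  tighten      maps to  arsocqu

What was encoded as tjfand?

matter

A repeating key of period 3 is used — shifts +7, +9, +12 over and over.
Decoding tjfand: t−7=m, j−9=a, f−12=t, a−7=t, n−9=e, d−12=r.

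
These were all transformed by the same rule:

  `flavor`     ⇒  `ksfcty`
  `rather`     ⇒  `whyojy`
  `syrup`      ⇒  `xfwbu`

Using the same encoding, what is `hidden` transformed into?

Shifts by position in flavor: pos 0: f→k (+5), pos 1: l→s (+7), pos 2: a→f (+5), pos 3: v→c (+7) — repeating every 2. A repeating key of period 2 is used — shifts +5, +7 over and over.
On hidden: h+5=m, i+7=p, d+5=i, d+7=k, e+5=j, n+7=u.

mpikju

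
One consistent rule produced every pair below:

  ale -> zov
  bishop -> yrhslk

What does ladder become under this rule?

Each pair mirrors across the alphabet (a↔z, l↔o, e↔v): positions sum to 25. Each letter is replaced by its mirror in the alphabet: a↔z, b↔y, c↔x, and so on (the Atbash cipher).
On ladder: l↔o, a↔z, d↔w, d↔w, e↔v, r↔i.

ozwwvi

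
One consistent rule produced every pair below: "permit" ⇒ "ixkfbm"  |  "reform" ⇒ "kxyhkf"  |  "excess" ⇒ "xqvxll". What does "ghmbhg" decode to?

notion

This is a Caesar cipher with shift 19.
Decoding ghmbhg: g−19=n, h−19=o, m−19=t, b−19=i, h−19=o, g−19=n.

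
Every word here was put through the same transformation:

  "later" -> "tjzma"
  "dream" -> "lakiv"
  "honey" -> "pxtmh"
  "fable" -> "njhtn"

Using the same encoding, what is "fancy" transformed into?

Shifts by position in later: pos 0: l→t (+8), pos 1: a→j (+9), pos 2: t→z (+6), pos 3: e→m (+8), pos 4: r→a (+9) — repeating every 3. A repeating key of period 3 is used — shifts +8, +9, +6 over and over.
Applying it to fancy: f+8=n, a+9=j, n+6=t, c+8=k, y+9=h.

njtkh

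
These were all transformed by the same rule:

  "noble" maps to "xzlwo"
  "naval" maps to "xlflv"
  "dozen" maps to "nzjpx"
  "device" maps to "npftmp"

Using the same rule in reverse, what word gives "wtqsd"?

Shifts by position in noble: pos 0: n→x (+10), pos 1: o→z (+11), pos 2: b→l (+10), pos 3: l→w (+11) — repeating every 2. The shifts repeat in a cycle of length 2: positions 0,1,… shift by +10, +11, then the pattern repeats.
Decoding wtqsd: w−10=m, t−11=i, q−10=g, s−11=h, d−10=t.

might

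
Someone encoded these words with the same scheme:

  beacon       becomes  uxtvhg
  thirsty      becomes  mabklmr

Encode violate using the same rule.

Compare letters: b→u is +19, e→x is +19, a→t is +19 — a constant shift. Each letter is shifted forward by 19 in the alphabet (a Caesar shift of +19).
On violate: v+19=o, i+19=b, o+19=h, l+19=e, a+19=t, t+19=m, e+19=x.

obhetmx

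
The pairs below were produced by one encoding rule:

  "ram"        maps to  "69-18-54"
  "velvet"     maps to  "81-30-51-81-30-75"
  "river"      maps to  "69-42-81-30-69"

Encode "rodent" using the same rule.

r(#18)→69 and a(#1)→18: differences scale by 3, so n = 3·pos + 15. With a=1..z=26, the number is 3·pos + 15.
On rodent: r=18→69, o=15→60, d=4→27, e=5→30, n=14→57, t=20→75.

69-60-27-30-57-75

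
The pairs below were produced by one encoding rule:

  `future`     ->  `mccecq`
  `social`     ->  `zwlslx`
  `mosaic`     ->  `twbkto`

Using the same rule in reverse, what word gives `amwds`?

tenth

In future: f→m is +7, u→c is +8, t→c is +9, u→e is +10 — the shift increases by 1 each position. The shift increases by 1 at each position, starting from +7: 7, 8, 9, ….
Undoing it on amwds: a−7=t, m−8=e, w−9=n, d−10=t, s−11=h.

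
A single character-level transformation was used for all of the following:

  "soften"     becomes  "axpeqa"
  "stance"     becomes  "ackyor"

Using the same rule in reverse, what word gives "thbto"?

lyric

In soften: s→a is +8, o→x is +9, f→p is +10, t→e is +11 — the shift increases by 1 each position. The shift increases by 1 at each position, starting from +8: 8, 9, 10, ….
Decoding thbto: t−8=l, h−9=y, b−10=r, t−11=i, o−12=c.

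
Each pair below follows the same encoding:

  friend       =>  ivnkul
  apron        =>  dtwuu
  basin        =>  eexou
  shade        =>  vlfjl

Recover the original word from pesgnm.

manage

Letter i (0-indexed) is shifted by i+3, so successive shifts are 3, 4, 5, ….
Decoding pesgnm: p−3=m, e−4=a, s−5=n, g−6=a, n−7=g, m−8=e.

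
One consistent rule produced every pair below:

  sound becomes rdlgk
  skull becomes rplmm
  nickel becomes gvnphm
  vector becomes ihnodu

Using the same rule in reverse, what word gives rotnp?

Each letter's alphabet position (a=0..z=25) is mapped through 23·x+19 mod 26 — an affine cipher.
Undoing it on rotnp: r(17)→17·(17−19)≡18=s; o(14)→17·(14−19)≡19=t; t(19)→17·(19−19)≡0=a; n(13)→17·(13−19)≡2=c; p(15)→17·(15−19)≡10=k (all mod 26).

stack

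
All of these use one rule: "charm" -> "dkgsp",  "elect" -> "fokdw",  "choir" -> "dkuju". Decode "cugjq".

Shifts by position in charm: pos 0: c→d (+1), pos 1: h→k (+3), pos 2: a→g (+6), pos 3: r→s (+1), pos 4: m→p (+3) — repeating every 3. It's a Vigenère-style cipher with numeric key [1,3,6]: position i shifts by key[i mod 3].
Undoing it on cugjq: c−1=b, u−3=r, g−6=a, j−1=i, q−3=n.

brain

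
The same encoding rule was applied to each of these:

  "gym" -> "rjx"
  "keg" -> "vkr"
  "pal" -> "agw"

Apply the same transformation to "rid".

coo

The shift depends on letter class: consonant g→r is +11, but vowel e→k is +6. Vowels shift forward by 6 and consonants shift forward by 11.
For rid: r(cons)+11=c, i(vowel)+6=o, d(cons)+11=o.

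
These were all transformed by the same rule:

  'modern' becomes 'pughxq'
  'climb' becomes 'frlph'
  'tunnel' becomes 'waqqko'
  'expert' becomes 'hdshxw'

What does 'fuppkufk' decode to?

It's a Vigenère-style cipher with numeric key [3,6,3]: position i shifts by key[i mod 3].
Decoding fuppkufk: f−3=c, u−6=o, p−3=m, p−3=m, k−6=e, u−3=r, f−3=c, k−6=e.

commerce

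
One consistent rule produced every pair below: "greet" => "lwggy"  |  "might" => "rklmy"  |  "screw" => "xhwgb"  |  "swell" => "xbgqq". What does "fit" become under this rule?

kky

The shift depends on letter class: consonant g→l is +5, but vowel e→g is +2. Two shifts are in play — +2 for a/e/i/o/u, +5 for every other letter.
For fit: f(cons)+5=k, i(vowel)+2=k, t(cons)+5=y.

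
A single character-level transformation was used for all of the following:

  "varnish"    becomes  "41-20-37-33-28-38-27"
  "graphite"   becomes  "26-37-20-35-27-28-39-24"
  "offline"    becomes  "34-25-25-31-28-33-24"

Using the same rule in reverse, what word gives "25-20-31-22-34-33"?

falcon

v is letter #22 and maps to 41: an offset of 19. Each letter is replaced by its alphabet position (a=1..z=26) + 19.
Decoding 25-20-31-22-34-33: 25→(25−19)÷1=6=f, 20→(20−19)÷1=1=a, 31→(31−19)÷1=12=l, 22→(22−19)÷1=3=c, 34→(34−19)÷1=15=o, 33→(33−19)÷1=14=n.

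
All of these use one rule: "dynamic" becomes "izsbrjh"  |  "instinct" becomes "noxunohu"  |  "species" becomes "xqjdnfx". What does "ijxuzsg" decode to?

disturb

Shifts by position in dynamic: pos 0: d→i (+5), pos 1: y→z (+1), pos 2: n→s (+5), pos 3: a→b (+1) — repeating every 2. A repeating key of period 2 is used — shifts +5, +1 over and over.
Decoding ijxuzsg: i−5=d, j−1=i, x−5=s, u−1=t, z−5=u, s−1=r, g−5=b.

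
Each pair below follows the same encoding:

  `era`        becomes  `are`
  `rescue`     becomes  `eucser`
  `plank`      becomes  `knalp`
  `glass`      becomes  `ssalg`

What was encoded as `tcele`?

elect

The output letters match the input read backwards: era reversed is are. It's just the letters in reverse order.
Decoding tcele: then reverse → elect.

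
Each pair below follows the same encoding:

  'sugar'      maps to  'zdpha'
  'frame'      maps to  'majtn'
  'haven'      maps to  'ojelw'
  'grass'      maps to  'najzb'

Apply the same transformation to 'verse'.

cnazn

It's a Vigenère-style cipher with numeric key [7,9,9]: position i shifts by key[i mod 3].
For verse: v+7=c, e+9=n, r+9=a, s+7=z, e+9=n.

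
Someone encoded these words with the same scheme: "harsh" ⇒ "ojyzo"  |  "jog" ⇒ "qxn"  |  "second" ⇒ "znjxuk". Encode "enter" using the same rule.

nuany

Vowels shift forward by 9 and consonants shift forward by 7.
On enter: e(vowel)+9=n, n(cons)+7=u, t(cons)+7=a, e(vowel)+9=n, r(cons)+7=y.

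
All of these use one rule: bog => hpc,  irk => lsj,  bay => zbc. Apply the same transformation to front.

Two steps: reverse the string, then apply a Caesar shift of +1.
Applying it to front: reverse → tnorf; then shift: t+1=u, n+1=o, o+1=p, r+1=s, f+1=g.

uopsg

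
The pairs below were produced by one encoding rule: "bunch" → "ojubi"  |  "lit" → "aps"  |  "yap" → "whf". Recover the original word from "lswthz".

The output letters match the input read backwards, each shifted +7: bunch reversed is hcnub. Read the word backwards and shift each letter +7.
Reversing it on lswthz: shift back: l−7=e, s−7=l, w−7=p, t−7=m, h−7=a, z−7=s → elpmas; then reverse → sample.

sample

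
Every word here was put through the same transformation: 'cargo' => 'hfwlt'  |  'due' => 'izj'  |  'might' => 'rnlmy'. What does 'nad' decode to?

ivy

Compare letters: c→h is +5, a→f is +5, r→w is +5 — a constant shift. It's a constant shift of +5 (ROT5).
Undoing it on nad: n−5=i, a−5=v, d−5=y.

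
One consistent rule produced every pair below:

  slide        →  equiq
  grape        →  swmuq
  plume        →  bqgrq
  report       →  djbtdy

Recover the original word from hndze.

Shifts by position in slide: pos 0: s→e (+12), pos 1: l→q (+5), pos 2: i→u (+12), pos 3: d→i (+5) — repeating every 2. The shifts repeat in a cycle of length 2: positions 0,1,… shift by +12, +5, then the pattern repeats.
Undoing it on hndze: h−12=v, n−5=i, d−12=r, z−5=u, e−12=s.

virus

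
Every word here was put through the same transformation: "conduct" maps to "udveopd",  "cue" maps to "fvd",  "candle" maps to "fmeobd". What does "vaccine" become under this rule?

fojddbw

The output letters match the input read backwards, each shifted +1: conduct reversed is tcudnoc. Read the word backwards and shift each letter +1.
For vaccine: reverse → eniccav; then shift: e+1=f, n+1=o, i+1=j, c+1=d, c+1=d, a+1=b, v+1=w.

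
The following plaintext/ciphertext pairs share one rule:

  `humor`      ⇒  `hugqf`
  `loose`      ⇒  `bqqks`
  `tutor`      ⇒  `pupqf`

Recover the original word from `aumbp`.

h(7)→h(7) and u(20)→u(20) fit y≡5x+24 (mod 26); the inverse of 5 mod 26 is 21. Each letter's alphabet position (a=0..z=25) is mapped through 5·x+24 mod 26 — an affine cipher.
Reversing it on aumbp: a(0)→21·(0−24)≡16=q; u(20)→21·(20−24)≡20=u; m(12)→21·(12−24)≡8=i; b(1)→21·(1−24)≡11=l; p(15)→21·(15−24)≡19=t (all mod 26).

quilt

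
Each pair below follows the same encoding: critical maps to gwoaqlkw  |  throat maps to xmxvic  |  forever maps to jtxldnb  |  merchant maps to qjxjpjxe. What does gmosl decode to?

child

In critical: c→g is +4, r→w is +5, i→o is +6, t→a is +7 — the shift increases by 1 each position. The shift increases by 1 at each position, starting from +4: 4, 5, 6, ….
Decoding gmosl: g−4=c, m−5=h, o−6=i, s−7=l, l−8=d.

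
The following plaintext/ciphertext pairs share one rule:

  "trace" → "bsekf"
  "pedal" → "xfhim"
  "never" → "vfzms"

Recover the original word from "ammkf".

slice

Shifts by position in trace: pos 0: t→b (+8), pos 1: r→s (+1), pos 2: a→e (+4), pos 3: c→k (+8), pos 4: e→f (+1) — repeating every 3. The shifts repeat in a cycle of length 3: positions 0,1,… shift by +8, +1, +4, then the pattern repeats.
Decoding ammkf: a−8=s, m−1=l, m−4=i, k−8=c, f−1=e.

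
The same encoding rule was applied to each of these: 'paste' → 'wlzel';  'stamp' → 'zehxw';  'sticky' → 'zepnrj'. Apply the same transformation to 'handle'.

Shifts by position in paste: pos 0: p→w (+7), pos 1: a→l (+11), pos 2: s→z (+7), pos 3: t→e (+11) — repeating every 2. A repeating key of period 2 is used — shifts +7, +11 over and over.
On handle: h+7=o, a+11=l, n+7=u, d+11=o, l+7=s, e+11=p.

oluosp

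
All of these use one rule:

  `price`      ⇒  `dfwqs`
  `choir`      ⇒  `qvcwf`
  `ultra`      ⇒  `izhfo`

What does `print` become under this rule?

Every letter moves 14 places later in the alphabet, wrapping around z→a.
Applying it to print: p+14=d, r+14=f, i+14=w, n+14=b, t+14=h.

dfwbh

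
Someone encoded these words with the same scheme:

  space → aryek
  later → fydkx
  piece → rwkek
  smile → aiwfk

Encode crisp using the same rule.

exwar

This is an affine cipher: with a=0,…,z=25, each position x becomes (3x+24) mod 26.
For crisp: c(2)→3·2+24≡4=e; r(17)→3·17+24≡23=x; i(8)→3·8+24≡22=w; s(18)→3·18+24≡0=a; p(15)→3·15+24≡17=r (all mod 26).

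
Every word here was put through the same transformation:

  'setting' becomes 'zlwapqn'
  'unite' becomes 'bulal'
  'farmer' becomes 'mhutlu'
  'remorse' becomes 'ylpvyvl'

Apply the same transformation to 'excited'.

lefpahk

Shifts by position in setting: pos 0: s→z (+7), pos 1: e→l (+7), pos 2: t→w (+3), pos 3: t→a (+7), pos 4: i→p (+7), pos 5: n→q (+3) — repeating every 3. The shifts repeat in a cycle of length 3: positions 0,1,… shift by +7, +7, +3, then the pattern repeats.
On excited: e+7=l, x+7=e, c+3=f, i+7=p, t+7=a, e+3=h, d+7=k.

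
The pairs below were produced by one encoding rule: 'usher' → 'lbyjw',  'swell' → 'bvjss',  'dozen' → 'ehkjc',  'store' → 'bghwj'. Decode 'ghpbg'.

u(20)→l(11) and s(18)→b(1) fit y≡5x+15 (mod 26); the inverse of 5 mod 26 is 21. Treating letters as 0–25, the rule is x ↦ 5x + 15 (mod 26).
Undoing it on ghpbg: g(6)→21·(6−15)≡19=t; h(7)→21·(7−15)≡14=o; p(15)→21·(15−15)≡0=a; b(1)→21·(1−15)≡18=s; g(6)→21·(6−15)≡19=t (all mod 26).

toast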